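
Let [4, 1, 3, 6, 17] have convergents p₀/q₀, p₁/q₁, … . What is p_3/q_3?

119/25

Using pₖ = aₖpₖ₋₁ + pₖ₋₂, qₖ = aₖqₖ₋₁ + qₖ₋₂ (with p₋₁=1, p₋₂=0, q₋₁=0, q₋₂=1):
  k=0: a=4, p=4, q=1
  k=1: a=1, p=5, q=1
  k=2: a=3, p=19, q=4
  k=3: a=6, p=119, q=25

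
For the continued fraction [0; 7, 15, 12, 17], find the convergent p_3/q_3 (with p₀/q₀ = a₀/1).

Using pₖ = aₖpₖ₋₁ + pₖ₋₂, qₖ = aₖqₖ₋₁ + qₖ₋₂ (with p₋₁=1, p₋₂=0, q₋₁=0, q₋₂=1):
  k=0: a=0, p=0, q=1
  k=1: a=7, p=1, q=7
  k=2: a=15, p=15, q=106
  k=3: a=12, p=181, q=1279

181/1279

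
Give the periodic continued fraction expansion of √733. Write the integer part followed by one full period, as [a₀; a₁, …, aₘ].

[27; 13, 1, 1, 13, 54]

a₀ = ⌊√733⌋ = 27.
With m₀=0, d₀=1 and mₖ₊₁ = dₖaₖ − mₖ, dₖ₊₁ = (n − mₖ₊₁²)/dₖ, aₖ₊₁ = ⌊(a₀+mₖ₊₁)/dₖ₊₁⌋:
  k=1: m=27, d=4, a=13
  k=2: m=25, d=27, a=1
  k=3: m=2, d=27, a=1
  k=4: m=25, d=4, a=13
  k=5: m=27, d=1, a=54
d=1 and a=2a₀=54 at k=5, so the next step gives (m, d) = (27, 4) again — its k=1 value — and the period has length 5.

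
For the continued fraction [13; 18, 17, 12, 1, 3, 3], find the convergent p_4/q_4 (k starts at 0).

52339/4009

Using pₖ = aₖpₖ₋₁ + pₖ₋₂, qₖ = aₖqₖ₋₁ + qₖ₋₂ (with p₋₁=1, p₋₂=0, q₋₁=0, q₋₂=1):
  k=0: a=13, p=13, q=1
  k=1: a=18, p=235, q=18
  k=2: a=17, p=4008, q=307
  k=3: a=12, p=48331, q=3702
  k=4: a=1, p=52339, q=4009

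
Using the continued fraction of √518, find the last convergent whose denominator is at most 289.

√518 = [22; 1, 3, 6, 3, 1, 44, …] (period length 6).
Convergents:
  p_0/q_0 = 22/1
  p_1/q_1 = 23/1
  p_2/q_2 = 91/4
  p_3/q_3 = 569/25
  p_4/q_4 = 1798/79
  p_5/q_5 = 2367/104
  p_6/q_6 = 105946/4655
q_5 = 104 ≤ 289 < 4655 = q_6, so the answer is 2367/104.

2367/104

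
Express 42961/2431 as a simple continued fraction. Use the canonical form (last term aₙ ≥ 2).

42961 = 17*2431 + 1634
2431 = 1*1634 + 797
1634 = 2*797 + 40
797 = 19*40 + 37
40 = 1*37 + 3
37 = 12*3 + 1
3 = 3*1 + 0  (stop)
So 42961/2431 = [17; 1, 2, 19, 1, 12, 3].

[17; 1, 2, 19, 1, 12, 3]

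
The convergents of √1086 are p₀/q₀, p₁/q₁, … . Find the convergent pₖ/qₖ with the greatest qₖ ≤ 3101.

√1086 = [32; 1, 20, 1, 64, …] (period length 4).
Convergents:
  p_0/q_0 = 32/1
  p_1/q_1 = 33/1
  p_2/q_2 = 692/21
  p_3/q_3 = 725/22
  p_4/q_4 = 47092/1429
  p_5/q_5 = 47817/1451
  p_6/q_6 = 1003432/30449
q_5 = 1451 ≤ 3101 < 30449 = q_6, so the answer is 47817/1451.

47817/1451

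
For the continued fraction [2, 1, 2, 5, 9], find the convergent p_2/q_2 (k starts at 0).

8/3

Using pₖ = aₖpₖ₋₁ + pₖ₋₂, qₖ = aₖqₖ₋₁ + qₖ₋₂ (with p₋₁=1, p₋₂=0, q₋₁=0, q₋₂=1):
  k=0: a=2, p=2, q=1
  k=1: a=1, p=3, q=1
  k=2: a=2, p=8, q=3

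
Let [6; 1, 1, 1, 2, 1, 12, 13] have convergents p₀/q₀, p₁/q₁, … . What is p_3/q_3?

20/3

Using pₖ = aₖpₖ₋₁ + pₖ₋₂, qₖ = aₖqₖ₋₁ + qₖ₋₂ (with p₋₁=1, p₋₂=0, q₋₁=0, q₋₂=1):
  k=0: a=6, p=6, q=1
  k=1: a=1, p=7, q=1
  k=2: a=1, p=13, q=2
  k=3: a=1, p=20, q=3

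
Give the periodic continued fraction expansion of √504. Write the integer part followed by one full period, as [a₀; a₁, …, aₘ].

a₀ = ⌊√504⌋ = 22.
With m₀=0, d₀=1 and mₖ₊₁ = dₖaₖ − mₖ, dₖ₊₁ = (n − mₖ₊₁²)/dₖ, aₖ₊₁ = ⌊(a₀+mₖ₊₁)/dₖ₊₁⌋:
  k=1: m=22, d=20, a=2
  k=2: m=18, d=9, a=4
  k=3: m=18, d=20, a=2
  k=4: m=22, d=1, a=44
d=1 and a=2a₀=44 at k=4, so the next step gives (m, d) = (22, 20) again — its k=1 value — and the period has length 4.

[22; 2, 4, 2, 44]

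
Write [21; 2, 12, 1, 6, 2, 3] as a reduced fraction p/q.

29859/1390

Fold from the inside: start with 3/1.
  2 + 1/3 = 7/3
  6 + 3/7 = 45/7
  1 + 7/45 = 52/45
  12 + 45/52 = 669/52
  2 + 52/669 = 1390/669
  21 + 669/1390 = 29859/1390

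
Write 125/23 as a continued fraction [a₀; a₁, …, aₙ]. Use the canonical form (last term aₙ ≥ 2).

125 = 5*23 + 10
23 = 2*10 + 3
10 = 3*3 + 1
3 = 3*1 + 0  (stop)
So 125/23 = [5; 2, 3, 3].

[5; 2, 3, 3]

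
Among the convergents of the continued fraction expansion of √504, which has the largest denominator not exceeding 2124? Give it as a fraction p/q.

√504 = [22; 2, 4, 2, 44, …] (period length 4).
Convergents:
  p_0/q_0 = 22/1
  p_1/q_1 = 45/2
  p_2/q_2 = 202/9
  p_3/q_3 = 449/20
  p_4/q_4 = 19958/889
  p_5/q_5 = 40365/1798
  p_6/q_6 = 181418/8081
q_5 = 1798 ≤ 2124 < 8081 = q_6, so the answer is 40365/1798.

40365/1798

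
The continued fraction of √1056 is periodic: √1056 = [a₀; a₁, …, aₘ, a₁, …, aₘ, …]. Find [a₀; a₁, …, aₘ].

a₀ = ⌊√1056⌋ = 32.
With m₀=0, d₀=1 and mₖ₊₁ = dₖaₖ − mₖ, dₖ₊₁ = (n − mₖ₊₁²)/dₖ, aₖ₊₁ = ⌊(a₀+mₖ₊₁)/dₖ₊₁⌋:
  k=1: m=32, d=32, a=2
  k=2: m=32, d=1, a=64
d=1 and a=2a₀=64 at k=2, so the next step gives (m, d) = (32, 32) again — its k=1 value — and the period has length 2.

[32; 2, 64]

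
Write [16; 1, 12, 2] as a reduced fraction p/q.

Fold from the inside: start with 2/1.
  12 + 1/2 = 25/2
  1 + 2/25 = 27/25
  16 + 25/27 = 457/27

457/27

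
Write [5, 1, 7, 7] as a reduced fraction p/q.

Fold from the inside: start with 7/1.
  7 + 1/7 = 50/7
  1 + 7/50 = 57/50
  5 + 50/57 = 335/57

335/57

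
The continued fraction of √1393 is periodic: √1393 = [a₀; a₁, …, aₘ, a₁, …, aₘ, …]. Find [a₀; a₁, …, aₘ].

[37; 3, 10, 3, 74]

a₀ = ⌊√1393⌋ = 37.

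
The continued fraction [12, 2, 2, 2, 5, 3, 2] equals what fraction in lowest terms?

5947/479

Fold from the inside: start with 2/1.
  3 + 1/2 = 7/2
  5 + 2/7 = 37/7
  2 + 7/37 = 81/37
  2 + 37/81 = 199/81
  2 + 81/199 = 479/199
  12 + 199/479 = 5947/479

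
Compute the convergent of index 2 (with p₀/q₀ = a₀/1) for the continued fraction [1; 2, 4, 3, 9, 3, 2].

13/9

Using pₖ = aₖpₖ₋₁ + pₖ₋₂, qₖ = aₖqₖ₋₁ + qₖ₋₂ (with p₋₁=1, p₋₂=0, q₋₁=0, q₋₂=1):
  k=0: a=1, p=1, q=1
  k=1: a=2, p=3, q=2
  k=2: a=4, p=13, q=9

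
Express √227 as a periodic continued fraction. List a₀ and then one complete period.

a₀ = ⌊√227⌋ = 15.
With m₀=0, d₀=1 and mₖ₊₁ = dₖaₖ − mₖ, dₖ₊₁ = (n − mₖ₊₁²)/dₖ, aₖ₊₁ = ⌊(a₀+mₖ₊₁)/dₖ₊₁⌋:
  k=1: m=15, d=2, a=15
  k=2: m=15, d=1, a=30
d=1 and a=2a₀=30 at k=2, so the next step gives (m, d) = (15, 2) again — its k=1 value — and the period has length 2.

[15; 15, 30]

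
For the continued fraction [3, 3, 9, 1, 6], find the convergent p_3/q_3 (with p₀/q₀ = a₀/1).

Using pₖ = aₖpₖ₋₁ + pₖ₋₂, qₖ = aₖqₖ₋₁ + qₖ₋₂ (with p₋₁=1, p₋₂=0, q₋₁=0, q₋₂=1):
  k=0: a=3, p=3, q=1
  k=1: a=3, p=10, q=3
  k=2: a=9, p=93, q=28
  k=3: a=1, p=103, q=31

103/31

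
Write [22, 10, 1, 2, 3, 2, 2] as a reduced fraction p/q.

13234/599

Fold from the inside: start with 2/1.
  2 + 1/2 = 5/2
  3 + 2/5 = 17/5
  2 + 5/17 = 39/17
  1 + 17/39 = 56/39
  10 + 39/56 = 599/56
  22 + 56/599 = 13234/599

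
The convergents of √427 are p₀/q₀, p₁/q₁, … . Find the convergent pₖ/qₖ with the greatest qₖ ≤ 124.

√427 = [20; 1, 1, 1, 40, …] (period length 4).
Convergents:
  p_0/q_0 = 20/1
  p_1/q_1 = 21/1
  p_2/q_2 = 41/2
  p_3/q_3 = 62/3
  p_4/q_4 = 2521/122
  p_5/q_5 = 2583/125
q_4 = 122 ≤ 124 < 125 = q_5, so the answer is 2521/122.

2521/122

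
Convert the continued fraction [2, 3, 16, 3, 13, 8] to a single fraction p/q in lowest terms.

37557/16142

Fold from the inside: start with 8/1.
  13 + 1/8 = 105/8
  3 + 8/105 = 323/105
  16 + 105/323 = 5273/323
  3 + 323/5273 = 16142/5273
  2 + 5273/16142 = 37557/16142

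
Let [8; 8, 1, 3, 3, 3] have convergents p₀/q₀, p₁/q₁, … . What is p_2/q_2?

Using pₖ = aₖpₖ₋₁ + pₖ₋₂, qₖ = aₖqₖ₋₁ + qₖ₋₂ (with p₋₁=1, p₋₂=0, q₋₁=0, q₋₂=1):
  k=0: a=8, p=8, q=1
  k=1: a=8, p=65, q=8
  k=2: a=1, p=73, q=9

73/9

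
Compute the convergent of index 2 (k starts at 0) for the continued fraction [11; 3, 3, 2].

Using pₖ = aₖpₖ₋₁ + pₖ₋₂, qₖ = aₖqₖ₋₁ + qₖ₋₂ (with p₋₁=1, p₋₂=0, q₋₁=0, q₋₂=1):
  k=0: a=11, p=11, q=1
  k=1: a=3, p=34, q=3
  k=2: a=3, p=113, q=10

113/10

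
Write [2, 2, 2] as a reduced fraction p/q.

Using pₖ = aₖpₖ₋₁ + pₖ₋₂ and qₖ = aₖqₖ₋₁ + qₖ₋₂:
  k=0: a=2, p=2, q=1
  k=1: a=2, p=5, q=2
  k=2: a=2, p=12, q=5

12/5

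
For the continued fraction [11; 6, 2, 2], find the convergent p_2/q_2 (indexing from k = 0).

145/13

Using pₖ = aₖpₖ₋₁ + pₖ₋₂, qₖ = aₖqₖ₋₁ + qₖ₋₂ (with p₋₁=1, p₋₂=0, q₋₁=0, q₋₂=1):
  k=0: a=11, p=11, q=1
  k=1: a=6, p=67, q=6
  k=2: a=2, p=145, q=13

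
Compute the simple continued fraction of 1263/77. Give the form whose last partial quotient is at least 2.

[16; 2, 2, 15]

1263 = 16×77 + 31
77 = 2×31 + 15
31 = 2×15 + 1
15 = 15×1 + 0  (stop)
So 1263/77 = [16; 2, 2, 15].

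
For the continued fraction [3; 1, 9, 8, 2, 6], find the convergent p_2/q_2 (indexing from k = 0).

39/10

Using pₖ = aₖpₖ₋₁ + pₖ₋₂, qₖ = aₖqₖ₋₁ + qₖ₋₂ (with p₋₁=1, p₋₂=0, q₋₁=0, q₋₂=1):
  k=0: a=3, p=3, q=1
  k=1: a=1, p=4, q=1
  k=2: a=9, p=39, q=10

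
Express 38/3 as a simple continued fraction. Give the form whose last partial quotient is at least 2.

[12; 1, 2]

38 = 12·3 + 2
3 = 1·2 + 1
2 = 2·1 + 0  (stop)
So 38/3 = [12; 1, 2].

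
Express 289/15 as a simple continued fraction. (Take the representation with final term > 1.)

289 = 19*15 + 4
15 = 3*4 + 3
4 = 1*3 + 1
3 = 3*1 + 0  (stop)
So 289/15 = [19; 3, 1, 3].

[19; 3, 1, 3]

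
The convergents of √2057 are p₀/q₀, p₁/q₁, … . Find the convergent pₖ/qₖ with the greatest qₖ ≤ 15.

√2057 = [45; 2, 1, 4, 1, 2, 90, …] (period length 6).
Convergents:
  p_0/q_0 = 45/1
  p_1/q_1 = 91/2
  p_2/q_2 = 136/3
  p_3/q_3 = 635/14
  p_4/q_4 = 771/17
q_3 = 14 ≤ 15 < 17 = q_4, so the answer is 635/14.

635/14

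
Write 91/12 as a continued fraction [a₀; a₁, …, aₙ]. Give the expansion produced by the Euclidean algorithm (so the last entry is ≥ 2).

91 = 7*12 + 7
12 = 1*7 + 5
7 = 1*5 + 2
5 = 2*2 + 1
2 = 2*1 + 0  (stop)
So 91/12 = [7; 1, 1, 2, 2].

[7; 1, 1, 2, 2]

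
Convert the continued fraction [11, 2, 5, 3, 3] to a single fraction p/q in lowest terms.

1329/116

Using pₖ = aₖpₖ₋₁ + pₖ₋₂ and qₖ = aₖqₖ₋₁ + qₖ₋₂:
  k=0: a=11, p=11, q=1
  k=1: a=2, p=23, q=2
  k=2: a=5, p=126, q=11
  k=3: a=3, p=401, q=35
  k=4: a=3, p=1329, q=116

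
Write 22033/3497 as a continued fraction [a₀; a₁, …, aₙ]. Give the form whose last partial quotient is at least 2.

22033 = 6·3497 + 1051
3497 = 3·1051 + 344
1051 = 3·344 + 19
344 = 18·19 + 2
19 = 9·2 + 1
2 = 2·1 + 0  (stop)
So 22033/3497 = [6; 3, 3, 18, 9, 2].

[6; 3, 3, 18, 9, 2]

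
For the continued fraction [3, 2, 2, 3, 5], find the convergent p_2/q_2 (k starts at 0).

17/5

Using pₖ = aₖpₖ₋₁ + pₖ₋₂, qₖ = aₖqₖ₋₁ + qₖ₋₂ (with p₋₁=1, p₋₂=0, q₋₁=0, q₋₂=1):
  k=0: a=3, p=3, q=1
  k=1: a=2, p=7, q=2
  k=2: a=2, p=17, q=5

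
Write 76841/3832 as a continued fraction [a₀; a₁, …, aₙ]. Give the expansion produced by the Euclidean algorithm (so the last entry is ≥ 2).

76841 = 20*3832 + 201
3832 = 19*201 + 13
201 = 15*13 + 6
13 = 2*6 + 1
6 = 6*1 + 0  (stop)
So 76841/3832 = [20; 19, 15, 2, 6].

[20; 19, 15, 2, 6]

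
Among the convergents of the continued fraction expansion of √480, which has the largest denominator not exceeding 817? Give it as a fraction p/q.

√480 = [21; 1, 9, 1, 42, …] (period length 4).
Convergents:
  p_0/q_0 = 21/1
  p_1/q_1 = 22/1
  p_2/q_2 = 219/10
  p_3/q_3 = 241/11
  p_4/q_4 = 10341/472
  p_5/q_5 = 10582/483
  p_6/q_6 = 105579/4819
q_5 = 483 ≤ 817 < 4819 = q_6, so the answer is 10582/483.

10582/483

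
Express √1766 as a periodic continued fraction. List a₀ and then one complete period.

a₀ = ⌊√1766⌋ = 42.

[42; 42, 84]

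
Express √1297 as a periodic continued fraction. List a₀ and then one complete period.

a₀ = ⌊√1297⌋ = 36.
With m₀=0, d₀=1 and mₖ₊₁ = dₖaₖ − mₖ, dₖ₊₁ = (n − mₖ₊₁²)/dₖ, aₖ₊₁ = ⌊(a₀+mₖ₊₁)/dₖ₊₁⌋:
  k=1: m=36, d=1, a=72
d=1 and a=2a₀=72 at k=1, so the next step gives (m, d) = (36, 1) again — its k=1 value — and the period has length 1.

[36; 72]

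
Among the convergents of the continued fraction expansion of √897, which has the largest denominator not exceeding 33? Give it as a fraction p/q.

599/20

√897 = [29; 1, 18, 1, 58, …] (period length 4).
Convergents:
  p_0/q_0 = 29/1
  p_1/q_1 = 30/1
  p_2/q_2 = 569/19
  p_3/q_3 = 599/20
  p_4/q_4 = 35311/1179
q_3 = 20 ≤ 33 < 1179 = q_4, so the answer is 599/20.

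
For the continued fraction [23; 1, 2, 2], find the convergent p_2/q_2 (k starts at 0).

Using pₖ = aₖpₖ₋₁ + pₖ₋₂, qₖ = aₖqₖ₋₁ + qₖ₋₂ (with p₋₁=1, p₋₂=0, q₋₁=0, q₋₂=1):
  k=0: a=23, p=23, q=1
  k=1: a=1, p=24, q=1
  k=2: a=2, p=71, q=3

71/3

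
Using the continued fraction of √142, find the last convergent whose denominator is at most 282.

3277/275

√142 = [11; 1, 10, 1, 22, …] (period length 4).
Convergents:
  p_0/q_0 = 11/1
  p_1/q_1 = 12/1
  p_2/q_2 = 131/11
  p_3/q_3 = 143/12
  p_4/q_4 = 3277/275
  p_5/q_5 = 3420/287
q_4 = 275 ≤ 282 < 287 = q_5, so the answer is 3277/275.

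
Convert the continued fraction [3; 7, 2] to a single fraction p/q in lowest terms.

47/15

Using pₖ = aₖpₖ₋₁ + pₖ₋₂ and qₖ = aₖqₖ₋₁ + qₖ₋₂:
  k=0: a=3, p=3, q=1
  k=1: a=7, p=22, q=7
  k=2: a=2, p=47, q=15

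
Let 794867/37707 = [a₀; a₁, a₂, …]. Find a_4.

17

794867 = 21·37707 + 3020   →  a_0 = 21
37707 = 12·3020 + 1467   →  a_1 = 12
3020 = 2·1467 + 86   →  a_2 = 2
1467 = 17·86 + 5   →  a_3 = 17
86 = 17·5 + 1   →  a_4 = 17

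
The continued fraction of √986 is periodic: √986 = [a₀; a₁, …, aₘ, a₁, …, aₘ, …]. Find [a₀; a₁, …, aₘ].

[31; 2, 2, 62]

a₀ = ⌊√986⌋ = 31.
With m₀=0, d₀=1 and mₖ₊₁ = dₖaₖ − mₖ, dₖ₊₁ = (n − mₖ₊₁²)/dₖ, aₖ₊₁ = ⌊(a₀+mₖ₊₁)/dₖ₊₁⌋:
  k=1: m=31, d=25, a=2
  k=2: m=19, d=25, a=2
  k=3: m=31, d=1, a=62
d=1 and a=2a₀=62 at k=3, so the next step gives (m, d) = (31, 25) again — its k=1 value — and the period has length 3.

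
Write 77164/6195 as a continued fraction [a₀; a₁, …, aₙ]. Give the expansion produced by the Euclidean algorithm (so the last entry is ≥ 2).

[12; 2, 5, 6, 6, 1, 5, 2]

77164 = 12*6195 + 2824
6195 = 2*2824 + 547
2824 = 5*547 + 89
547 = 6*89 + 13
89 = 6*13 + 11
13 = 1*11 + 2
11 = 5*2 + 1
2 = 2*1 + 0  (stop)
So 77164/6195 = [12; 2, 5, 6, 6, 1, 5, 2].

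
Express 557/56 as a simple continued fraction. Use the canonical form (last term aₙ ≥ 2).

557 = 9*56 + 53
56 = 1*53 + 3
53 = 17*3 + 2
3 = 1*2 + 1
2 = 2*1 + 0  (stop)
So 557/56 = [9; 1, 17, 1, 2].

[9; 1, 17, 1, 2]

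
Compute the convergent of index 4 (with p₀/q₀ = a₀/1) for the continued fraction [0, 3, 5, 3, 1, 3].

Using pₖ = aₖpₖ₋₁ + pₖ₋₂, qₖ = aₖqₖ₋₁ + qₖ₋₂ (with p₋₁=1, p₋₂=0, q₋₁=0, q₋₂=1):
  k=0: a=0, p=0, q=1
  k=1: a=3, p=1, q=3
  k=2: a=5, p=5, q=16
  k=3: a=3, p=16, q=51
  k=4: a=1, p=21, q=67

21/67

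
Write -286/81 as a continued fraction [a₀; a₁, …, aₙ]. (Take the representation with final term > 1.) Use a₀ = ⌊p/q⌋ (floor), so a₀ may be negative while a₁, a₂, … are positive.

-286 = -4·81 + 38
81 = 2·38 + 5
38 = 7·5 + 3
5 = 1·3 + 2
3 = 1·2 + 1
2 = 2·1 + 0  (stop)
So -286/81 = [-4; 2, 7, 1, 1, 2].

[-4; 2, 7, 1, 1, 2]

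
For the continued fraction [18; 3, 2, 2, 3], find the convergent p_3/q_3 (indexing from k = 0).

Using pₖ = aₖpₖ₋₁ + pₖ₋₂, qₖ = aₖqₖ₋₁ + qₖ₋₂ (with p₋₁=1, p₋₂=0, q₋₁=0, q₋₂=1):
  k=0: a=18, p=18, q=1
  k=1: a=3, p=55, q=3
  k=2: a=2, p=128, q=7
  k=3: a=2, p=311, q=17

311/17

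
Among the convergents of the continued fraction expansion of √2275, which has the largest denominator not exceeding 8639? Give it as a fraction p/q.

√2275 = [47; 1, 2, 3, 2, 1, 94, …] (period length 6).
Convergents:
  p_0/q_0 = 47/1
  p_1/q_1 = 48/1
  p_2/q_2 = 143/3
  p_3/q_3 = 477/10
  p_4/q_4 = 1097/23
  p_5/q_5 = 1574/33
  p_6/q_6 = 149053/3125
  p_7/q_7 = 150627/3158
  p_8/q_8 = 450307/9441
q_7 = 3158 ≤ 8639 < 9441 = q_8, so the answer is 150627/3158.

150627/3158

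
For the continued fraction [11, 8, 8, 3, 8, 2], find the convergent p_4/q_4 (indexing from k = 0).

Using pₖ = aₖpₖ₋₁ + pₖ₋₂, qₖ = aₖqₖ₋₁ + qₖ₋₂ (with p₋₁=1, p₋₂=0, q₋₁=0, q₋₂=1):
  k=0: a=11, p=11, q=1
  k=1: a=8, p=89, q=8
  k=2: a=8, p=723, q=65
  k=3: a=3, p=2258, q=203
  k=4: a=8, p=18787, q=1689

18787/1689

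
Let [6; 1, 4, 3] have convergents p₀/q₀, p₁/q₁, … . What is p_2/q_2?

Using pₖ = aₖpₖ₋₁ + pₖ₋₂, qₖ = aₖqₖ₋₁ + qₖ₋₂ (with p₋₁=1, p₋₂=0, q₋₁=0, q₋₂=1):
  k=0: a=6, p=6, q=1
  k=1: a=1, p=7, q=1
  k=2: a=4, p=34, q=5

34/5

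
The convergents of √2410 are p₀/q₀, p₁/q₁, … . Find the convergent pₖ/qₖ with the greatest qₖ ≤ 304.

√2410 = [49; 10, 1, 8, 1, 10, 98, …] (period length 6).
Convergents:
  p_0/q_0 = 49/1
  p_1/q_1 = 491/10
  p_2/q_2 = 540/11
  p_3/q_3 = 4811/98
  p_4/q_4 = 5351/109
  p_5/q_5 = 58321/1188
q_4 = 109 ≤ 304 < 1188 = q_5, so the answer is 5351/109.

5351/109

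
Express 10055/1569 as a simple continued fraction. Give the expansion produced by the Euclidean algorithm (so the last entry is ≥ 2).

[6; 2, 2, 4, 3, 1, 1, 9]

10055 = 6×1569 + 641
1569 = 2×641 + 287
641 = 2×287 + 67
287 = 4×67 + 19
67 = 3×19 + 10
19 = 1×10 + 9
10 = 1×9 + 1
9 = 9×1 + 0  (stop)
So 10055/1569 = [6; 2, 2, 4, 3, 1, 1, 9].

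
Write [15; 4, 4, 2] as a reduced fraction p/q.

Fold from the inside: start with 2/1.
  4 + 1/2 = 9/2
  4 + 2/9 = 38/9
  15 + 9/38 = 579/38

579/38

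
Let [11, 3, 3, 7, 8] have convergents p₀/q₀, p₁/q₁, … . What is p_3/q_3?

Using pₖ = aₖpₖ₋₁ + pₖ₋₂, qₖ = aₖqₖ₋₁ + qₖ₋₂ (with p₋₁=1, p₋₂=0, q₋₁=0, q₋₂=1):
  k=0: a=11, p=11, q=1
  k=1: a=3, p=34, q=3
  k=2: a=3, p=113, q=10
  k=3: a=7, p=825, q=73

825/73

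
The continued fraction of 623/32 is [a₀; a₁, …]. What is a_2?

623 = 19·32 + 15   →  a_0 = 19
32 = 2·15 + 2   →  a_1 = 2
15 = 7·2 + 1   →  a_2 = 7

7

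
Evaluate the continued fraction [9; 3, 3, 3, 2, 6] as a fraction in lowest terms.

Using pₖ = aₖpₖ₋₁ + pₖ₋₂ and qₖ = aₖqₖ₋₁ + qₖ₋₂:
  k=0: a=9, p=9, q=1
  k=1: a=3, p=28, q=3
  k=2: a=3, p=93, q=10
  k=3: a=3, p=307, q=33
  k=4: a=2, p=707, q=76
  k=5: a=6, p=4549, q=489

4549/489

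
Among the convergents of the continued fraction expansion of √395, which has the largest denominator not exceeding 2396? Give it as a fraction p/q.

44221/2225

√395 = [19; 1, 6, 1, 38, …] (period length 4).
Convergents:
  p_0/q_0 = 19/1
  p_1/q_1 = 20/1
  p_2/q_2 = 139/7
  p_3/q_3 = 159/8
  p_4/q_4 = 6181/311
  p_5/q_5 = 6340/319
  p_6/q_6 = 44221/2225
  p_7/q_7 = 50561/2544
q_6 = 2225 ≤ 2396 < 2544 = q_7, so the answer is 44221/2225.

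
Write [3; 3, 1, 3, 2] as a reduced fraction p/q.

111/34

Using pₖ = aₖpₖ₋₁ + pₖ₋₂ and qₖ = aₖqₖ₋₁ + qₖ₋₂:
  k=0: a=3, p=3, q=1
  k=1: a=3, p=10, q=3
  k=2: a=1, p=13, q=4
  k=3: a=3, p=49, q=15
  k=4: a=2, p=111, q=34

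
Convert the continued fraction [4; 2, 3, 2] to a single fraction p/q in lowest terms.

71/16

Fold from the inside: start with 2/1.
  3 + 1/2 = 7/2
  2 + 2/7 = 16/7
  4 + 7/16 = 71/16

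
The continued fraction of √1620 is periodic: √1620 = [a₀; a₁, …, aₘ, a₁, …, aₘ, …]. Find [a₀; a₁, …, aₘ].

[40; 4, 80]

a₀ = ⌊√1620⌋ = 40.
With m₀=0, d₀=1 and mₖ₊₁ = dₖaₖ − mₖ, dₖ₊₁ = (n − mₖ₊₁²)/dₖ, aₖ₊₁ = ⌊(a₀+mₖ₊₁)/dₖ₊₁⌋:
  k=1: m=40, d=20, a=4
  k=2: m=40, d=1, a=80
d=1 and a=2a₀=80 at k=2, so the next step gives (m, d) = (40, 20) again — its k=1 value — and the period has length 2.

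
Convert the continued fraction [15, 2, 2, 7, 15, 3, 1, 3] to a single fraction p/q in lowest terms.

131685/8548

Fold from the inside: start with 3/1.
  1 + 1/3 = 4/3
  3 + 3/4 = 15/4
  15 + 4/15 = 229/15
  7 + 15/229 = 1618/229
  2 + 229/1618 = 3465/1618
  2 + 1618/3465 = 8548/3465
  15 + 3465/8548 = 131685/8548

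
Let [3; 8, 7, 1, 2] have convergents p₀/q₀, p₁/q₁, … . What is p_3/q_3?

Using pₖ = aₖpₖ₋₁ + pₖ₋₂, qₖ = aₖqₖ₋₁ + qₖ₋₂ (with p₋₁=1, p₋₂=0, q₋₁=0, q₋₂=1):
  k=0: a=3, p=3, q=1
  k=1: a=8, p=25, q=8
  k=2: a=7, p=178, q=57
  k=3: a=1, p=203, q=65

203/65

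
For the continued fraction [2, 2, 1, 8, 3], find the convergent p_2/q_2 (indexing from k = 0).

Using pₖ = aₖpₖ₋₁ + pₖ₋₂, qₖ = aₖqₖ₋₁ + qₖ₋₂ (with p₋₁=1, p₋₂=0, q₋₁=0, q₋₂=1):
  k=0: a=2, p=2, q=1
  k=1: a=2, p=5, q=2
  k=2: a=1, p=7, q=3

7/3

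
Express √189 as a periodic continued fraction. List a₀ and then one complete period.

[13; 1, 2, 1, 26]

a₀ = ⌊√189⌋ = 13.
With m₀=0, d₀=1 and mₖ₊₁ = dₖaₖ − mₖ, dₖ₊₁ = (n − mₖ₊₁²)/dₖ, aₖ₊₁ = ⌊(a₀+mₖ₊₁)/dₖ₊₁⌋:
  k=1: m=13, d=20, a=1
  k=2: m=7, d=7, a=2
  k=3: m=7, d=20, a=1
  k=4: m=13, d=1, a=26
d=1 and a=2a₀=26 at k=4, so the next step gives (m, d) = (13, 20) again — its k=1 value — and the period has length 4.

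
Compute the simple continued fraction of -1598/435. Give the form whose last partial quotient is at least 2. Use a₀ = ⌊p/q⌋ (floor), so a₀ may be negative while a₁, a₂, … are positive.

-1598 = -4*435 + 142
435 = 3*142 + 9
142 = 15*9 + 7
9 = 1*7 + 2
7 = 3*2 + 1
2 = 2*1 + 0  (stop)
So -1598/435 = [-4; 3, 15, 1, 3, 2].

[-4; 3, 15, 1, 3, 2]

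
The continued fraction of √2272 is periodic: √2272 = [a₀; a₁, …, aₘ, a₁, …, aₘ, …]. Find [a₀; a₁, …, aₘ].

[47; 1, 1, 1, 94]

a₀ = ⌊√2272⌋ = 47.
With m₀=0, d₀=1 and mₖ₊₁ = dₖaₖ − mₖ, dₖ₊₁ = (n − mₖ₊₁²)/dₖ, aₖ₊₁ = ⌊(a₀+mₖ₊₁)/dₖ₊₁⌋:
  k=1: m=47, d=63, a=1
  k=2: m=16, d=32, a=1
  k=3: m=16, d=63, a=1
  k=4: m=47, d=1, a=94
d=1 and a=2a₀=94 at k=4, so the next step gives (m, d) = (47, 63) again — its k=1 value — and the period has length 4.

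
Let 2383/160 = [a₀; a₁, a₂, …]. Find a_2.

2383 = 14·160 + 143   →  a_0 = 14
160 = 1·143 + 17   →  a_1 = 1
143 = 8·17 + 7   →  a_2 = 8

8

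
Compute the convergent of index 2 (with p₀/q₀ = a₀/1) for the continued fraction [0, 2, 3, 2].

3/7

Using pₖ = aₖpₖ₋₁ + pₖ₋₂, qₖ = aₖqₖ₋₁ + qₖ₋₂ (with p₋₁=1, p₋₂=0, q₋₁=0, q₋₂=1):
  k=0: a=0, p=0, q=1
  k=1: a=2, p=1, q=2
  k=2: a=3, p=3, q=7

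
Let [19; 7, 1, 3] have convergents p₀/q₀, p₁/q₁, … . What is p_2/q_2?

Using pₖ = aₖpₖ₋₁ + pₖ₋₂, qₖ = aₖqₖ₋₁ + qₖ₋₂ (with p₋₁=1, p₋₂=0, q₋₁=0, q₋₂=1):
  k=0: a=19, p=19, q=1
  k=1: a=7, p=134, q=7
  k=2: a=1, p=153, q=8

153/8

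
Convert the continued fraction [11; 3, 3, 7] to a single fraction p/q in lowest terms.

Fold from the inside: start with 7/1.
  3 + 1/7 = 22/7
  3 + 7/22 = 73/22
  11 + 22/73 = 825/73

825/73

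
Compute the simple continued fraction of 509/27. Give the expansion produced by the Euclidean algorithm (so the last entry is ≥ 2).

509 = 18×27 + 23
27 = 1×23 + 4
23 = 5×4 + 3
4 = 1×3 + 1
3 = 3×1 + 0  (stop)
So 509/27 = [18; 1, 5, 1, 3].

[18; 1, 5, 1, 3]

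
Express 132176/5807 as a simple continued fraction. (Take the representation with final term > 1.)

[22; 1, 3, 5, 5, 2, 1, 16]

132176 = 22*5807 + 4422
5807 = 1*4422 + 1385
4422 = 3*1385 + 267
1385 = 5*267 + 50
267 = 5*50 + 17
50 = 2*17 + 16
17 = 1*16 + 1
16 = 16*1 + 0  (stop)
So 132176/5807 = [22; 1, 3, 5, 5, 2, 1, 16].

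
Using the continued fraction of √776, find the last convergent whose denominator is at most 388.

√776 = [27; 1, 5, 1, 54, …] (period length 4).
Convergents:
  p_0/q_0 = 27/1
  p_1/q_1 = 28/1
  p_2/q_2 = 167/6
  p_3/q_3 = 195/7
  p_4/q_4 = 10697/384
  p_5/q_5 = 10892/391
q_4 = 384 ≤ 388 < 391 = q_5, so the answer is 10697/384.

10697/384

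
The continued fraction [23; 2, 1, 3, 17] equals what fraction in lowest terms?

Fold from the inside: start with 17/1.
  3 + 1/17 = 52/17
  1 + 17/52 = 69/52
  2 + 52/69 = 190/69
  23 + 69/190 = 4439/190

4439/190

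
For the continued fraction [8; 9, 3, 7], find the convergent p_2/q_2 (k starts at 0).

227/28

Using pₖ = aₖpₖ₋₁ + pₖ₋₂, qₖ = aₖqₖ₋₁ + qₖ₋₂ (with p₋₁=1, p₋₂=0, q₋₁=0, q₋₂=1):
  k=0: a=8, p=8, q=1
  k=1: a=9, p=73, q=9
  k=2: a=3, p=227, q=28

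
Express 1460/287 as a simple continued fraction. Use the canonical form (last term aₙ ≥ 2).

1460 = 5·287 + 25
287 = 11·25 + 12
25 = 2·12 + 1
12 = 12·1 + 0  (stop)
So 1460/287 = [5; 11, 2, 12].

[5; 11, 2, 12]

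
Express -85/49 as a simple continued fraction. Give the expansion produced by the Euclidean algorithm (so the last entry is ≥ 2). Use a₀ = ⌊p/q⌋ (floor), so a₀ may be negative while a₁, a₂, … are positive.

[-2; 3, 1, 3, 3]

-85 = -2×49 + 13
49 = 3×13 + 10
13 = 1×10 + 3
10 = 3×3 + 1
3 = 3×1 + 0  (stop)
So -85/49 = [-2; 3, 1, 3, 3].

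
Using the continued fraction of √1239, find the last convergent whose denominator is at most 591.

12355/351

√1239 = [35; 5, 70, …] (period length 2).
Convergents:
  p_0/q_0 = 35/1
  p_1/q_1 = 176/5
  p_2/q_2 = 12355/351
  p_3/q_3 = 61951/1760
q_2 = 351 ≤ 591 < 1760 = q_3, so the answer is 12355/351.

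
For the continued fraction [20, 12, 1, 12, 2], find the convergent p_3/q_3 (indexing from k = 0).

3373/168

Using pₖ = aₖpₖ₋₁ + pₖ₋₂, qₖ = aₖqₖ₋₁ + qₖ₋₂ (with p₋₁=1, p₋₂=0, q₋₁=0, q₋₂=1):
  k=0: a=20, p=20, q=1
  k=1: a=12, p=241, q=12
  k=2: a=1, p=261, q=13
  k=3: a=12, p=3373, q=168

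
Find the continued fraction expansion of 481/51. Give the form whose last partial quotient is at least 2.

481 = 9×51 + 22
51 = 2×22 + 7
22 = 3×7 + 1
7 = 7×1 + 0  (stop)
So 481/51 = [9; 2, 3, 7].

[9; 2, 3, 7]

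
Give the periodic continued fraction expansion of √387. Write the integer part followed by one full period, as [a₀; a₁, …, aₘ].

a₀ = ⌊√387⌋ = 19.
With m₀=0, d₀=1 and mₖ₊₁ = dₖaₖ − mₖ, dₖ₊₁ = (n − mₖ₊₁²)/dₖ, aₖ₊₁ = ⌊(a₀+mₖ₊₁)/dₖ₊₁⌋:
  k=1: m=19, d=26, a=1
  k=2: m=7, d=13, a=2
  k=3: m=19, d=2, a=19
  k=4: m=19, d=13, a=2
  k=5: m=7, d=26, a=1
  k=6: m=19, d=1, a=38
d=1 and a=2a₀=38 at k=6, so the next step gives (m, d) = (19, 26) again — its k=1 value — and the period has length 6.

[19; 1, 2, 19, 2, 1, 38]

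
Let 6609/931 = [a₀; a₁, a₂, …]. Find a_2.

8

6609 = 7·931 + 92   →  a_0 = 7
931 = 10·92 + 11   →  a_1 = 10
92 = 8·11 + 4   →  a_2 = 8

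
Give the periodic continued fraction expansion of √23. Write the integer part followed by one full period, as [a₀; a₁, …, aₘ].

[4; 1, 3, 1, 8]

a₀ = ⌊√23⌋ = 4.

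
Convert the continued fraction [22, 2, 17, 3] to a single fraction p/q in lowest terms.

2406/107

Fold from the inside: start with 3/1.
  17 + 1/3 = 52/3
  2 + 3/52 = 107/52
  22 + 52/107 = 2406/107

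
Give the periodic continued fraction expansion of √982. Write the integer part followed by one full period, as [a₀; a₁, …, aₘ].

[31; 2, 1, 30, 1, 2, 62]

a₀ = ⌊√982⌋ = 31.
With m₀=0, d₀=1 and mₖ₊₁ = dₖaₖ − mₖ, dₖ₊₁ = (n − mₖ₊₁²)/dₖ, aₖ₊₁ = ⌊(a₀+mₖ₊₁)/dₖ₊₁⌋:
  k=1: m=31, d=21, a=2
  k=2: m=11, d=41, a=1
  k=3: m=30, d=2, a=30
  k=4: m=30, d=41, a=1
  k=5: m=11, d=21, a=2
  k=6: m=31, d=1, a=62
d=1 and a=2a₀=62 at k=6, so the next step gives (m, d) = (31, 21) again — its k=1 value — and the period has length 6.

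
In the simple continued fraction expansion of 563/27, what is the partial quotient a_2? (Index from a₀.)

563 = 20·27 + 23   →  a_0 = 20
27 = 1·23 + 4   →  a_1 = 1
23 = 5·4 + 3   →  a_2 = 5

5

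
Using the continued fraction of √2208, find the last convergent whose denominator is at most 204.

√2208 = [46; 1, 92, …] (period length 2).
Convergents:
  p_0/q_0 = 46/1
  p_1/q_1 = 47/1
  p_2/q_2 = 4370/93
  p_3/q_3 = 4417/94
  p_4/q_4 = 410734/8741
q_3 = 94 ≤ 204 < 8741 = q_4, so the answer is 4417/94.

4417/94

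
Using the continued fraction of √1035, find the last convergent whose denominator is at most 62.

√1035 = [32; 5, 1, 5, 64, …] (period length 4).
Convergents:
  p_0/q_0 = 32/1
  p_1/q_1 = 161/5
  p_2/q_2 = 193/6
  p_3/q_3 = 1126/35
  p_4/q_4 = 72257/2246
q_3 = 35 ≤ 62 < 2246 = q_4, so the answer is 1126/35.

1126/35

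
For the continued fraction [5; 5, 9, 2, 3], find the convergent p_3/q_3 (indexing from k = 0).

504/97

Using pₖ = aₖpₖ₋₁ + pₖ₋₂, qₖ = aₖqₖ₋₁ + qₖ₋₂ (with p₋₁=1, p₋₂=0, q₋₁=0, q₋₂=1):
  k=0: a=5, p=5, q=1
  k=1: a=5, p=26, q=5
  k=2: a=9, p=239, q=46
  k=3: a=2, p=504, q=97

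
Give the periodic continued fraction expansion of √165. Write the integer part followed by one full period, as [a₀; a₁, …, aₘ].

[12; 1, 5, 2, 5, 1, 24]

a₀ = ⌊√165⌋ = 12.
With m₀=0, d₀=1 and mₖ₊₁ = dₖaₖ − mₖ, dₖ₊₁ = (n − mₖ₊₁²)/dₖ, aₖ₊₁ = ⌊(a₀+mₖ₊₁)/dₖ₊₁⌋:
  k=1: m=12, d=21, a=1
  k=2: m=9, d=4, a=5
  k=3: m=11, d=11, a=2
  k=4: m=11, d=4, a=5
  k=5: m=9, d=21, a=1
  k=6: m=12, d=1, a=24
d=1 and a=2a₀=24 at k=6, so the next step gives (m, d) = (12, 21) again — its k=1 value — and the period has length 6.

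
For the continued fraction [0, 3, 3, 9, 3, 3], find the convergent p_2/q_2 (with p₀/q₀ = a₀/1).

Using pₖ = aₖpₖ₋₁ + pₖ₋₂, qₖ = aₖqₖ₋₁ + qₖ₋₂ (with p₋₁=1, p₋₂=0, q₋₁=0, q₋₂=1):
  k=0: a=0, p=0, q=1
  k=1: a=3, p=1, q=3
  k=2: a=3, p=3, q=10

3/10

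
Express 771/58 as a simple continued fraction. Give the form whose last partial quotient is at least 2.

[13; 3, 2, 2, 3]

771 = 13·58 + 17
58 = 3·17 + 7
17 = 2·7 + 3
7 = 2·3 + 1
3 = 3·1 + 0  (stop)
So 771/58 = [13; 3, 2, 2, 3].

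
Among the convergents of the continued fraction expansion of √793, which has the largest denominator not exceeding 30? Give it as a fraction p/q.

√793 = [28; 6, 4, 6, 56, …] (period length 4).
Convergents:
  p_0/q_0 = 28/1
  p_1/q_1 = 169/6
  p_2/q_2 = 704/25
  p_3/q_3 = 4393/156
q_2 = 25 ≤ 30 < 156 = q_3, so the answer is 704/25.

704/25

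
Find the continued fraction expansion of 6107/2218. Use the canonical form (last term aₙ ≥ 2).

6107 = 2*2218 + 1671
2218 = 1*1671 + 547
1671 = 3*547 + 30
547 = 18*30 + 7
30 = 4*7 + 2
7 = 3*2 + 1
2 = 2*1 + 0  (stop)
So 6107/2218 = [2; 1, 3, 18, 4, 3, 2].

[2; 1, 3, 18, 4, 3, 2]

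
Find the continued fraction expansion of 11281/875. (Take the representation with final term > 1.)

11281 = 12*875 + 781
875 = 1*781 + 94
781 = 8*94 + 29
94 = 3*29 + 7
29 = 4*7 + 1
7 = 7*1 + 0  (stop)
So 11281/875 = [12; 1, 8, 3, 4, 7].

[12; 1, 8, 3, 4, 7]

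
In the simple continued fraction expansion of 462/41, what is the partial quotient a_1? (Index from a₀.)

462 = 11·41 + 11   →  a_0 = 11
41 = 3·11 + 8   →  a_1 = 3

3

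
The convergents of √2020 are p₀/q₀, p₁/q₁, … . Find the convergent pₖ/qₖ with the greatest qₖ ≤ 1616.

71956/1601

√2020 = [44; 1, 16, 1, 88, …] (period length 4).
Convergents:
  p_0/q_0 = 44/1
  p_1/q_1 = 45/1
  p_2/q_2 = 764/17
  p_3/q_3 = 809/18
  p_4/q_4 = 71956/1601
  p_5/q_5 = 72765/1619
q_4 = 1601 ≤ 1616 < 1619 = q_5, so the answer is 71956/1601.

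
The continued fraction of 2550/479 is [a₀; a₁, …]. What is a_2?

2550 = 5·479 + 155   →  a_0 = 5
479 = 3·155 + 14   →  a_1 = 3
155 = 11·14 + 1   →  a_2 = 11

11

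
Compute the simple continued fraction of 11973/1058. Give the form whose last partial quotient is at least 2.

[11; 3, 6, 3, 8, 2]

11973 = 11*1058 + 335
1058 = 3*335 + 53
335 = 6*53 + 17
53 = 3*17 + 2
17 = 8*2 + 1
2 = 2*1 + 0  (stop)
So 11973/1058 = [11; 3, 6, 3, 8, 2].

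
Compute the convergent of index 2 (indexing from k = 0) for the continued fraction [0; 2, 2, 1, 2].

2/5

Using pₖ = aₖpₖ₋₁ + pₖ₋₂, qₖ = aₖqₖ₋₁ + qₖ₋₂ (with p₋₁=1, p₋₂=0, q₋₁=0, q₋₂=1):
  k=0: a=0, p=0, q=1
  k=1: a=2, p=1, q=2
  k=2: a=2, p=2, q=5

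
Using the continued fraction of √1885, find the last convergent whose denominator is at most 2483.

90567/2086

√1885 = [43; 2, 2, 2, 86, …] (period length 4).
Convergents:
  p_0/q_0 = 43/1
  p_1/q_1 = 87/2
  p_2/q_2 = 217/5
  p_3/q_3 = 521/12
  p_4/q_4 = 45023/1037
  p_5/q_5 = 90567/2086
  p_6/q_6 = 226157/5209
q_5 = 2086 ≤ 2483 < 5209 = q_6, so the answer is 90567/2086.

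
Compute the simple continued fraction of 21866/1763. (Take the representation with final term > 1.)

21866 = 12×1763 + 710
1763 = 2×710 + 343
710 = 2×343 + 24
343 = 14×24 + 7
24 = 3×7 + 3
7 = 2×3 + 1
3 = 3×1 + 0  (stop)
So 21866/1763 = [12; 2, 2, 14, 3, 2, 3].

[12; 2, 2, 14, 3, 2, 3]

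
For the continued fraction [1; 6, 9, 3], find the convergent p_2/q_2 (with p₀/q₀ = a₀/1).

Using pₖ = aₖpₖ₋₁ + pₖ₋₂, qₖ = aₖqₖ₋₁ + qₖ₋₂ (with p₋₁=1, p₋₂=0, q₋₁=0, q₋₂=1):
  k=0: a=1, p=1, q=1
  k=1: a=6, p=7, q=6
  k=2: a=9, p=64, q=55

64/55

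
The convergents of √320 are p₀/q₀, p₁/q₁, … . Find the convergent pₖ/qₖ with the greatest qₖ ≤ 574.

5778/323

√320 = [17; 1, 7, 1, 34, …] (period length 4).
Convergents:
  p_0/q_0 = 17/1
  p_1/q_1 = 18/1
  p_2/q_2 = 143/8
  p_3/q_3 = 161/9
  p_4/q_4 = 5617/314
  p_5/q_5 = 5778/323
  p_6/q_6 = 46063/2575
q_5 = 323 ≤ 574 < 2575 = q_6, so the answer is 5778/323.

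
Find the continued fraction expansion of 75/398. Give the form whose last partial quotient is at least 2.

75 = 0×398 + 75
398 = 5×75 + 23
75 = 3×23 + 6
23 = 3×6 + 5
6 = 1×5 + 1
5 = 5×1 + 0  (stop)
So 75/398 = [0; 5, 3, 3, 1, 5].

[0; 5, 3, 3, 1, 5]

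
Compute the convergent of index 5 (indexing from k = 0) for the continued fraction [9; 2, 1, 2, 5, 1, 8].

478/51

Using pₖ = aₖpₖ₋₁ + pₖ₋₂, qₖ = aₖqₖ₋₁ + qₖ₋₂ (with p₋₁=1, p₋₂=0, q₋₁=0, q₋₂=1):
  k=0: a=9, p=9, q=1
  k=1: a=2, p=19, q=2
  k=2: a=1, p=28, q=3
  k=3: a=2, p=75, q=8
  k=4: a=5, p=403, q=43
  k=5: a=1, p=478, q=51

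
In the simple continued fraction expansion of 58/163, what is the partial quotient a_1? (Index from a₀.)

2

58 = 0·163 + 58   →  a_0 = 0
163 = 2·58 + 47   →  a_1 = 2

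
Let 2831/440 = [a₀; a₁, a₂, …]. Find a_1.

2

2831 = 6·440 + 191   →  a_0 = 6
440 = 2·191 + 58   →  a_1 = 2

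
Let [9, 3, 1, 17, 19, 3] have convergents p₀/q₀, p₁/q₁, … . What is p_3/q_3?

Using pₖ = aₖpₖ₋₁ + pₖ₋₂, qₖ = aₖqₖ₋₁ + qₖ₋₂ (with p₋₁=1, p₋₂=0, q₋₁=0, q₋₂=1):
  k=0: a=9, p=9, q=1
  k=1: a=3, p=28, q=3
  k=2: a=1, p=37, q=4
  k=3: a=17, p=657, q=71

657/71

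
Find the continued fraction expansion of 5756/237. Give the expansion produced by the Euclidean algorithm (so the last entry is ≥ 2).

5756 = 24×237 + 68
237 = 3×68 + 33
68 = 2×33 + 2
33 = 16×2 + 1
2 = 2×1 + 0  (stop)
So 5756/237 = [24; 3, 2, 16, 2].

[24; 3, 2, 16, 2]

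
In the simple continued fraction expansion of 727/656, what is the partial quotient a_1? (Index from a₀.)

727 = 1·656 + 71   →  a_0 = 1
656 = 9·71 + 17   →  a_1 = 9

9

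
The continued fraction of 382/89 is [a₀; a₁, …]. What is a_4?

382 = 4·89 + 26   →  a_0 = 4
89 = 3·26 + 11   →  a_1 = 3
26 = 2·11 + 4   →  a_2 = 2
11 = 2·4 + 3   →  a_3 = 2
4 = 1·3 + 1   →  a_4 = 1

1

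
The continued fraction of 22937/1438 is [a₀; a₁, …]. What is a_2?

19

22937 = 15·1438 + 1367   →  a_0 = 15
1438 = 1·1367 + 71   →  a_1 = 1
1367 = 19·71 + 18   →  a_2 = 19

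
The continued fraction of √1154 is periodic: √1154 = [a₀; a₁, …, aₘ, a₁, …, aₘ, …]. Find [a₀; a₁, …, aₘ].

[33; 1, 32, 1, 66]

a₀ = ⌊√1154⌋ = 33.
With m₀=0, d₀=1 and mₖ₊₁ = dₖaₖ − mₖ, dₖ₊₁ = (n − mₖ₊₁²)/dₖ, aₖ₊₁ = ⌊(a₀+mₖ₊₁)/dₖ₊₁⌋:
  k=1: m=33, d=65, a=1
  k=2: m=32, d=2, a=32
  k=3: m=32, d=65, a=1
  k=4: m=33, d=1, a=66
d=1 and a=2a₀=66 at k=4, so the next step gives (m, d) = (33, 65) again — its k=1 value — and the period has length 4.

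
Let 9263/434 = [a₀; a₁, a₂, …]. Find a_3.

10

9263 = 21·434 + 149   →  a_0 = 21
434 = 2·149 + 136   →  a_1 = 2
149 = 1·136 + 13   →  a_2 = 1
136 = 10·13 + 6   →  a_3 = 10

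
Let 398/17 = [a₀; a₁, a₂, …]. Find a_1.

398 = 23·17 + 7   →  a_0 = 23
17 = 2·7 + 3   →  a_1 = 2

2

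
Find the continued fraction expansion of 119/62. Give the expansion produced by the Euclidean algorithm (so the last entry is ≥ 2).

119 = 1×62 + 57
62 = 1×57 + 5
57 = 11×5 + 2
5 = 2×2 + 1
2 = 2×1 + 0  (stop)
So 119/62 = [1; 1, 11, 2, 2].

[1; 1, 11, 2, 2]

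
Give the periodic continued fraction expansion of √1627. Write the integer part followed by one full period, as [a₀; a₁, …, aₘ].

a₀ = ⌊√1627⌋ = 40.

[40; 2, 1, 39, 1, 2, 80]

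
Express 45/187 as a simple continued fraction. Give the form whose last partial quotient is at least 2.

[0; 4, 6, 2, 3]

45 = 0*187 + 45
187 = 4*45 + 7
45 = 6*7 + 3
7 = 2*3 + 1
3 = 3*1 + 0  (stop)
So 45/187 = [0; 4, 6, 2, 3].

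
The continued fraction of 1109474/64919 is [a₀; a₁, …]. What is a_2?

10

1109474 = 17·64919 + 5851   →  a_0 = 17
64919 = 11·5851 + 558   →  a_1 = 11
5851 = 10·558 + 271   →  a_2 = 10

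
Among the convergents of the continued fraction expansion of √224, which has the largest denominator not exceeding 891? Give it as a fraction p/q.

13006/869

√224 = [14; 1, 28, …] (period length 2).
Convergents:
  p_0/q_0 = 14/1
  p_1/q_1 = 15/1
  p_2/q_2 = 434/29
  p_3/q_3 = 449/30
  p_4/q_4 = 13006/869
  p_5/q_5 = 13455/899
q_4 = 869 ≤ 891 < 899 = q_5, so the answer is 13006/869.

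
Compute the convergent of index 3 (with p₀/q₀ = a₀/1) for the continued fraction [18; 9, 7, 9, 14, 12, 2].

Using pₖ = aₖpₖ₋₁ + pₖ₋₂, qₖ = aₖqₖ₋₁ + qₖ₋₂ (with p₋₁=1, p₋₂=0, q₋₁=0, q₋₂=1):
  k=0: a=18, p=18, q=1
  k=1: a=9, p=163, q=9
  k=2: a=7, p=1159, q=64
  k=3: a=9, p=10594, q=585

10594/585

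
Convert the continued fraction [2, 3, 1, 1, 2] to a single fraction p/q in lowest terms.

41/18

Fold from the inside: start with 2/1.
  1 + 1/2 = 3/2
  1 + 2/3 = 5/3
  3 + 3/5 = 18/5
  2 + 5/18 = 41/18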